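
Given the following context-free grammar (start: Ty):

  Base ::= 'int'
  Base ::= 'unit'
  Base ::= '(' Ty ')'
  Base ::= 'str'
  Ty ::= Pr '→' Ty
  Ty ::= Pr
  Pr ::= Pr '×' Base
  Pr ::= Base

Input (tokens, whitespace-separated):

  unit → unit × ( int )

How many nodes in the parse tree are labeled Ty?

[Ty [Pr [Base unit]] → [Ty [Pr [Pr [Base unit]] × [Base ( [Ty [Pr [Base int]]] )]]]]

3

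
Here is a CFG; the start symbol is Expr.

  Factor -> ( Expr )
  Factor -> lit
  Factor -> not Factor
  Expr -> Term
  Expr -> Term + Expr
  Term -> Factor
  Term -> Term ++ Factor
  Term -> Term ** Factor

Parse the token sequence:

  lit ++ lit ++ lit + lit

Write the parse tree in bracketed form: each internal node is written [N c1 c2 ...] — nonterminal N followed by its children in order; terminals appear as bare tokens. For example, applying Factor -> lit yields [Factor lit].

Expr
Term + Expr
Term ++ Factor + Expr
Term ++ Factor ++ Factor + Expr
Factor ++ Factor ++ Factor + Expr
lit ++ Factor ++ Factor + Expr
lit ++ lit ++ Factor + Expr
lit ++ lit ++ lit + Expr
lit ++ lit ++ lit + Term
lit ++ lit ++ lit + Factor
lit ++ lit ++ lit + lit

[Expr [Term [Term [Term [Factor lit]] ++ [Factor lit]] ++ [Factor lit]] + [Expr [Term [Factor lit]]]]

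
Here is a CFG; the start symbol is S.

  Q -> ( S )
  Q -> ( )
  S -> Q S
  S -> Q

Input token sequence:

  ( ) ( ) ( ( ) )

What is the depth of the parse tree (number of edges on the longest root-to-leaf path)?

[S [Q ( )] [S [Q ( )] [S [Q ( [S [Q ( )]] )]]]]

6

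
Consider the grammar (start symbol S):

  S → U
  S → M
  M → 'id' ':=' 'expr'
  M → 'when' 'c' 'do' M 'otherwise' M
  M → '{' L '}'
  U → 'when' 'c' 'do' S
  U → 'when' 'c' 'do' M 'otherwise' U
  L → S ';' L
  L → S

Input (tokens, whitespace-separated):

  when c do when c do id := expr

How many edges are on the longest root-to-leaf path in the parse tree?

6

[S [U when c do [S [U when c do [S [M id := expr]]]]]]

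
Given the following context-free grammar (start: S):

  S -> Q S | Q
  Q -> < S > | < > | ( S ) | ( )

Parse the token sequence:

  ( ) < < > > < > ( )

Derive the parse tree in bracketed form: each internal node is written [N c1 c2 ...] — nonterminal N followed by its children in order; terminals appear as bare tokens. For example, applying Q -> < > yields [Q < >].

S
Q S
( ) S
( ) Q S
( ) < S > S
( ) < Q > S
( ) < < > > S
( ) < < > > Q S
( ) < < > > < > S
( ) < < > > < > Q
( ) < < > > < > ( )

[S [Q ( )] [S [Q < [S [Q < >]] >] [S [Q < >] [S [Q ( )]]]]]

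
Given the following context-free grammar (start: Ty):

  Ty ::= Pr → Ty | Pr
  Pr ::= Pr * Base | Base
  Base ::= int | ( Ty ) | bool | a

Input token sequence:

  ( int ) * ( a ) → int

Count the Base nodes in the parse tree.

[Ty [Pr [Pr [Base ( [Ty [Pr [Base int]]] )]] * [Base ( [Ty [Pr [Base a]]] )]] → [Ty [Pr [Base int]]]]

5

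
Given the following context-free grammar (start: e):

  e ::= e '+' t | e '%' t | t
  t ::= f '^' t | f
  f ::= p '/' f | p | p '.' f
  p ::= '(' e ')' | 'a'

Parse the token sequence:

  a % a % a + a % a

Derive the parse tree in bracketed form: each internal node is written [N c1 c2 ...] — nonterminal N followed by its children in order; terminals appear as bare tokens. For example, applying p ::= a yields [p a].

e
e % t
e + t % t
e % t + t % t
e % t % t + t % t
t % t % t + t % t
f % t % t + t % t
p % t % t + t % t
a % t % t + t % t
a % f % t + t % t
a % p % t + t % t
a % a % t + t % t
a % a % f + t % t
a % a % p + t % t
a % a % a + t % t
a % a % a + f % t
a % a % a + p % t
a % a % a + a % t
a % a % a + a % f
a % a % a + a % p
a % a % a + a % a

[e [e [e [e [e [t [f [p a]]]] % [t [f [p a]]]] % [t [f [p a]]]] + [t [f [p a]]]] % [t [f [p a]]]]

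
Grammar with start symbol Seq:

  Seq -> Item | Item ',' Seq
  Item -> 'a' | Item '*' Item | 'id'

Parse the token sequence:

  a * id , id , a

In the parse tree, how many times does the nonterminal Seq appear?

[Seq [Item [Item a] * [Item id]] , [Seq [Item id] , [Seq [Item a]]]]

3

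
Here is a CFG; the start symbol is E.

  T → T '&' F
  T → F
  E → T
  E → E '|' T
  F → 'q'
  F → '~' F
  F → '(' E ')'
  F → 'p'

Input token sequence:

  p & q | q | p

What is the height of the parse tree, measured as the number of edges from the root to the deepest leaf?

6

[E [E [E [T [T [F p]] & [F q]]] | [T [F q]]] | [T [F p]]]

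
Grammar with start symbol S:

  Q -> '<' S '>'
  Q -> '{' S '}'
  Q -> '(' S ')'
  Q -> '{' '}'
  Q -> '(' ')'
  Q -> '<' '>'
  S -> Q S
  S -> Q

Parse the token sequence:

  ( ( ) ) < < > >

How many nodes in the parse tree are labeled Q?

4

[S [Q ( [S [Q ( )]] )] [S [Q < [S [Q < >]] >]]]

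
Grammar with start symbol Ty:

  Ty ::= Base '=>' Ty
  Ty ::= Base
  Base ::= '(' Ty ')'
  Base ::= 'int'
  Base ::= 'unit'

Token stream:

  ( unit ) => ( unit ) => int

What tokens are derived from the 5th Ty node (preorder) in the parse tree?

[Ty [Base ( [Ty [Base unit]] )] => [Ty [Base ( [Ty [Base unit]] )] => [Ty [Base int]]]]

int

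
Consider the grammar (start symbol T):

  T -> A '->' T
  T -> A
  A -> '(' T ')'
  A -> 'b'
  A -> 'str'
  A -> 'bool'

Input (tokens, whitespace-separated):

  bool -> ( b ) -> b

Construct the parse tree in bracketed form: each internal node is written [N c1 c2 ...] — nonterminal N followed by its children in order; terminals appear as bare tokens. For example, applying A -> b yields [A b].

T
A -> T
bool -> T
bool -> A -> T
bool -> ( T ) -> T
bool -> ( A ) -> T
bool -> ( b ) -> T
bool -> ( b ) -> A
bool -> ( b ) -> b

[T [A bool] -> [T [A ( [T [A b]] )] -> [T [A b]]]]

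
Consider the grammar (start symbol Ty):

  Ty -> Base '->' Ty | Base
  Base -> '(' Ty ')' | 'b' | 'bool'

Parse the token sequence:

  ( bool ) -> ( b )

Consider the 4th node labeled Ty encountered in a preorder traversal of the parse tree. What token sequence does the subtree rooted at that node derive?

[Ty [Base ( [Ty [Base bool]] )] -> [Ty [Base ( [Ty [Base b]] )]]]

b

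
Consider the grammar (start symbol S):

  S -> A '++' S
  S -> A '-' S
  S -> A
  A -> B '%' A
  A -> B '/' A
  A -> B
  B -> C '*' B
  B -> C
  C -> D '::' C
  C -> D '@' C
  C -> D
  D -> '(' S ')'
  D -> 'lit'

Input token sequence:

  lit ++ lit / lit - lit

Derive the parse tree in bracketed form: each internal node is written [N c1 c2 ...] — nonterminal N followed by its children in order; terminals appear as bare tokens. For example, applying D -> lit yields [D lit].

[S [A [B [C [D lit]]]] ++ [S [A [B [C [D lit]]] / [A [B [C [D lit]]]]] - [S [A [B [C [D lit]]]]]]]

S
A ++ S
B ++ S
C ++ S
D ++ S
lit ++ S
lit ++ A - S
lit ++ B / A - S
lit ++ C / A - S
lit ++ D / A - S
lit ++ lit / A - S
lit ++ lit / B - S
lit ++ lit / C - S
lit ++ lit / D - S
lit ++ lit / lit - S
lit ++ lit / lit - A
lit ++ lit / lit - B
lit ++ lit / lit - C
lit ++ lit / lit - D
lit ++ lit / lit - lit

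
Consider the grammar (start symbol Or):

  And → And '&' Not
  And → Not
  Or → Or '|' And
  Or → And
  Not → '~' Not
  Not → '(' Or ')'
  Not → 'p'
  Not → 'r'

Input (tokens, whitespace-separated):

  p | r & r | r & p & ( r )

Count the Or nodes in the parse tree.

[Or [Or [Or [And [Not p]]] | [And [And [Not r]] & [Not r]]] | [And [And [And [Not r]] & [Not p]] & [Not ( [Or [And [Not r]]] )]]]

4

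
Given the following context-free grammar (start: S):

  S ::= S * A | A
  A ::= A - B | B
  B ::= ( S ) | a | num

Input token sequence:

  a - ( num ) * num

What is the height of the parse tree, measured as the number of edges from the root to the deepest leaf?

7

[S [S [A [A [B a]] - [B ( [S [A [B num]]] )]]] * [A [B num]]]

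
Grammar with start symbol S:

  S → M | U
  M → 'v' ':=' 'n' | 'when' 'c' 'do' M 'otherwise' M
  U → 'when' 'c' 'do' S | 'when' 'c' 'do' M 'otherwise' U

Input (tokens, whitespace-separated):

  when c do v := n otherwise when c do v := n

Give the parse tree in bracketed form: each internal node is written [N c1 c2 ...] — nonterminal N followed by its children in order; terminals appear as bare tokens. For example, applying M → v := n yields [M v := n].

S
U
when c do M otherwise U
when c do v := n otherwise U
when c do v := n otherwise when c do S
when c do v := n otherwise when c do M
when c do v := n otherwise when c do v := n

[S [U when c do [M v := n] otherwise [U when c do [S [M v := n]]]]]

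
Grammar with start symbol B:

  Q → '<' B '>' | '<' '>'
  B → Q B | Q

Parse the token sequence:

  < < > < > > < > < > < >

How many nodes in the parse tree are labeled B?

[B [Q < [B [Q < >] [B [Q < >]]] >] [B [Q < >] [B [Q < >] [B [Q < >]]]]]

6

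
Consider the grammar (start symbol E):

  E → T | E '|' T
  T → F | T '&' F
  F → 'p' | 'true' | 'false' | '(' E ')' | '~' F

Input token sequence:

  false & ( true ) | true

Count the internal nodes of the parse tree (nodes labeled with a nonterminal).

[E [E [T [T [F false]] & [F ( [E [T [F true]]] )]]] | [T [F true]]]

11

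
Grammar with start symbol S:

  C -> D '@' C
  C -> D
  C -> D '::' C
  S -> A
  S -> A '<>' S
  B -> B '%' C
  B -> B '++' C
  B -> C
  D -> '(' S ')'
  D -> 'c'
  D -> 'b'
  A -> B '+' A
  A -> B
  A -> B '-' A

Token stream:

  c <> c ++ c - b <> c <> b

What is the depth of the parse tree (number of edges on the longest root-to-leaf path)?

8

[S [A [B [C [D c]]]] <> [S [A [B [B [C [D c]]] ++ [C [D c]]] - [A [B [C [D b]]]]] <> [S [A [B [C [D c]]]] <> [S [A [B [C [D b]]]]]]]]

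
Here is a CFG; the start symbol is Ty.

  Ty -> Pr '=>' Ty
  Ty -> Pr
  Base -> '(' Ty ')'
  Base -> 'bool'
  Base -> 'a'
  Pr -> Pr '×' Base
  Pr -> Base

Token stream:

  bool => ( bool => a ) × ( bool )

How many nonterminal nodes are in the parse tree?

[Ty [Pr [Base bool]] => [Ty [Pr [Pr [Base ( [Ty [Pr [Base bool]] => [Ty [Pr [Base a]]]] )]] × [Base ( [Ty [Pr [Base bool]]] )]]]]

17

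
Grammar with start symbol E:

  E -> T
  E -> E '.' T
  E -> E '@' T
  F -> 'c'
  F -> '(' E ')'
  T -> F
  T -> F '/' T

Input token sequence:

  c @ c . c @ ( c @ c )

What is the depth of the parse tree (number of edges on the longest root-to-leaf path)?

7

[E [E [E [E [T [F c]]] @ [T [F c]]] . [T [F c]]] @ [T [F ( [E [E [T [F c]]] @ [T [F c]]] )]]]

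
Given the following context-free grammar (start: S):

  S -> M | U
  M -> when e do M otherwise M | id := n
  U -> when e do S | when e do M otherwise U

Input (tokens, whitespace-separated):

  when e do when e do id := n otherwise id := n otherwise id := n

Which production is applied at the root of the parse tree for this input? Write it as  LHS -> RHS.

[S [M when e do [M when e do [M id := n] otherwise [M id := n]] otherwise [M id := n]]]

S -> M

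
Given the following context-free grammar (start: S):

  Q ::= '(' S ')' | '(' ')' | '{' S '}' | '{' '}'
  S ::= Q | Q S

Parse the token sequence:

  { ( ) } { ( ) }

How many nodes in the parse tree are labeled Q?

[S [Q { [S [Q ( )]] }] [S [Q { [S [Q ( )]] }]]]

4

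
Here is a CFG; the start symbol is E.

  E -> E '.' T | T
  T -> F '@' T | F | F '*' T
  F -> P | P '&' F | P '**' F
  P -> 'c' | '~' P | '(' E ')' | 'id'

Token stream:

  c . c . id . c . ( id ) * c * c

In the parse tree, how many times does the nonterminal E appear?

6

[E [E [E [E [E [T [F [P c]]]] . [T [F [P c]]]] . [T [F [P id]]]] . [T [F [P c]]]] . [T [F [P ( [E [T [F [P id]]]] )]] * [T [F [P c]] * [T [F [P c]]]]]]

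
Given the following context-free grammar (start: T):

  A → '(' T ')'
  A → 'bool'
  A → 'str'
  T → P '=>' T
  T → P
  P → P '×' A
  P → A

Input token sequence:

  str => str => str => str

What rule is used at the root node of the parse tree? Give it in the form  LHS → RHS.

[T [P [A str]] => [T [P [A str]] => [T [P [A str]] => [T [P [A str]]]]]]

T → P '=>' T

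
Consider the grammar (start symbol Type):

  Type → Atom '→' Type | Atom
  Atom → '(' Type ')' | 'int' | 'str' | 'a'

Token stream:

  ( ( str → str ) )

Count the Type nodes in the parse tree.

[Type [Atom ( [Type [Atom ( [Type [Atom str] → [Type [Atom str]]] )]] )]]

4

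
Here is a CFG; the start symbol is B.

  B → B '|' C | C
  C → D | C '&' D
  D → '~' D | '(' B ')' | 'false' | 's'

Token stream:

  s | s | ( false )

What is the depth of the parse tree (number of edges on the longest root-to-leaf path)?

6

[B [B [B [C [D s]]] | [C [D s]]] | [C [D ( [B [C [D false]]] )]]]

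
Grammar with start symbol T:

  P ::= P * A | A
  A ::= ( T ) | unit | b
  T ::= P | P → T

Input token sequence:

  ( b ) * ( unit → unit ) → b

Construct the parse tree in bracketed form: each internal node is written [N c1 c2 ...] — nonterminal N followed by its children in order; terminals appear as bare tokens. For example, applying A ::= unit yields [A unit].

[T [P [P [A ( [T [P [A b]]] )]] * [A ( [T [P [A unit]] → [T [P [A unit]]]] )]] → [T [P [A b]]]]

T
P → T
P * A → T
A * A → T
( T ) * A → T
( P ) * A → T
( A ) * A → T
( b ) * A → T
( b ) * ( T ) → T
( b ) * ( P → T ) → T
( b ) * ( A → T ) → T
( b ) * ( unit → T ) → T
( b ) * ( unit → P ) → T
( b ) * ( unit → A ) → T
( b ) * ( unit → unit ) → T
( b ) * ( unit → unit ) → P
( b ) * ( unit → unit ) → A
( b ) * ( unit → unit ) → b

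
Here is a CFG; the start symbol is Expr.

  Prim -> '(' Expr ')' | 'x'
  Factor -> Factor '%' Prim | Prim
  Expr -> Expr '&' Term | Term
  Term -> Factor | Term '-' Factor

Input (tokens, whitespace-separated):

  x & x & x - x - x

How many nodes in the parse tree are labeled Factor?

[Expr [Expr [Expr [Term [Factor [Prim x]]]] & [Term [Factor [Prim x]]]] & [Term [Term [Term [Factor [Prim x]]] - [Factor [Prim x]]] - [Factor [Prim x]]]]

5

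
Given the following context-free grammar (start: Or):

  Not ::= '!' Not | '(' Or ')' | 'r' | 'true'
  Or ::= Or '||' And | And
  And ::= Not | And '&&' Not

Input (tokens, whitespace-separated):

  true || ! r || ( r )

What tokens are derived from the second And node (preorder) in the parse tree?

! r

[Or [Or [Or [And [Not true]]] || [And [Not ! [Not r]]]] || [And [Not ( [Or [And [Not r]]] )]]]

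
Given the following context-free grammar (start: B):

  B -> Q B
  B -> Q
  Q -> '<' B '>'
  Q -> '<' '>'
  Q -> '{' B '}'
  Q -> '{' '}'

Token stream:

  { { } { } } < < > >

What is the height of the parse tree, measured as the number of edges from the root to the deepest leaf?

5

[B [Q { [B [Q { }] [B [Q { }]]] }] [B [Q < [B [Q < >]] >]]]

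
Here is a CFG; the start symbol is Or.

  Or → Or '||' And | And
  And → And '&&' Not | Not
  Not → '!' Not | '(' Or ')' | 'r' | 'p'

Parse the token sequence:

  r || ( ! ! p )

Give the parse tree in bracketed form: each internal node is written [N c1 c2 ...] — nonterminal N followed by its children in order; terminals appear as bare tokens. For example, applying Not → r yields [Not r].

[Or [Or [And [Not r]]] || [And [Not ( [Or [And [Not ! [Not ! [Not p]]]]] )]]]

Or
Or || And
And || And
Not || And
r || And
r || Not
r || ( Or )
r || ( And )
r || ( Not )
r || ( ! Not )
r || ( ! ! Not )
r || ( ! ! p )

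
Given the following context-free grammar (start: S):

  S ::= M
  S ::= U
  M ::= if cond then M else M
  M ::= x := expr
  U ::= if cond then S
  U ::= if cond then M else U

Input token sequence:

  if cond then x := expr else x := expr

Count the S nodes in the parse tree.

[S [M if cond then [M x := expr] else [M x := expr]]]

1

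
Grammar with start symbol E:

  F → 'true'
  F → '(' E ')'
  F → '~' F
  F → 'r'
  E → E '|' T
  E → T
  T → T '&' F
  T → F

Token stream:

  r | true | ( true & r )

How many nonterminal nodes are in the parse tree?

14

[E [E [E [T [F r]]] | [T [F true]]] | [T [F ( [E [T [T [F true]] & [F r]]] )]]]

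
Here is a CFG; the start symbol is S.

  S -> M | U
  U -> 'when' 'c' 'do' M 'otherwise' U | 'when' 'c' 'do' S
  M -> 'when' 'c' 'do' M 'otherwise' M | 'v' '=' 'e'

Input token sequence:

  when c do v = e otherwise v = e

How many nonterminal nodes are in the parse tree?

[S [M when c do [M v = e] otherwise [M v = e]]]

4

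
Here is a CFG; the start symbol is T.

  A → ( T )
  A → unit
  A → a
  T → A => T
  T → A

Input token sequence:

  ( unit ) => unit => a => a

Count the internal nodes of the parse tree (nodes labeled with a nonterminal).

[T [A ( [T [A unit]] )] => [T [A unit] => [T [A a] => [T [A a]]]]]

10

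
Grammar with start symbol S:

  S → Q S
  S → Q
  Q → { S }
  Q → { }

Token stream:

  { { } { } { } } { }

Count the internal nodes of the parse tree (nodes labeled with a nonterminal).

10

[S [Q { [S [Q { }] [S [Q { }] [S [Q { }]]]] }] [S [Q { }]]]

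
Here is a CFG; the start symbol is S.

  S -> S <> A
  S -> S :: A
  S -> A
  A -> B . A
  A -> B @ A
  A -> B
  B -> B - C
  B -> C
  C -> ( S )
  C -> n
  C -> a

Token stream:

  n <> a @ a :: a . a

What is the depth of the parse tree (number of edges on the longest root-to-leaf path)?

[S [S [S [A [B [C n]]]] <> [A [B [C a]] @ [A [B [C a]]]]] :: [A [B [C a]] . [A [B [C a]]]]]

6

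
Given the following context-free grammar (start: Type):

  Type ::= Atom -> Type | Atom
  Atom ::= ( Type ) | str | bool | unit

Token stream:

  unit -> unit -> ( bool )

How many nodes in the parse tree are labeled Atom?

[Type [Atom unit] -> [Type [Atom unit] -> [Type [Atom ( [Type [Atom bool]] )]]]]

4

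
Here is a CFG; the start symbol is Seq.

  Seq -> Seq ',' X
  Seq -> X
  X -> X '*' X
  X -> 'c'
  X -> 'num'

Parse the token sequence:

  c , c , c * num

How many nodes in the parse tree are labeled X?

5

[Seq [Seq [Seq [X c]] , [X c]] , [X [X c] * [X num]]]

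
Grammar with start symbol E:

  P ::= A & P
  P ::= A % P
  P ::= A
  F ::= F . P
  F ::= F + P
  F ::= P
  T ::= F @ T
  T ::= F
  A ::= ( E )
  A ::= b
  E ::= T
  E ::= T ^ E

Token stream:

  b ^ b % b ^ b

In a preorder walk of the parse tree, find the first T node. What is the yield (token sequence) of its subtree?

[E [T [F [P [A b]]]] ^ [E [T [F [P [A b] % [P [A b]]]]] ^ [E [T [F [P [A b]]]]]]]

b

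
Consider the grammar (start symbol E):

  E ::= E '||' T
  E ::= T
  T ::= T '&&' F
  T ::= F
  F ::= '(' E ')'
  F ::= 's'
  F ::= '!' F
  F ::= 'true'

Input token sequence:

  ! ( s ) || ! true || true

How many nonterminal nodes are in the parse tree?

14

[E [E [E [T [F ! [F ( [E [T [F s]]] )]]]] || [T [F ! [F true]]]] || [T [F true]]]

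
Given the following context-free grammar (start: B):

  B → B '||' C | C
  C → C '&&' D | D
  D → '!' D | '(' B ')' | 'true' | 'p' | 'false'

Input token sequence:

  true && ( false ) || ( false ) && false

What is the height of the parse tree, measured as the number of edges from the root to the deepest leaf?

7

[B [B [C [C [D true]] && [D ( [B [C [D false]]] )]]] || [C [C [D ( [B [C [D false]]] )]] && [D false]]]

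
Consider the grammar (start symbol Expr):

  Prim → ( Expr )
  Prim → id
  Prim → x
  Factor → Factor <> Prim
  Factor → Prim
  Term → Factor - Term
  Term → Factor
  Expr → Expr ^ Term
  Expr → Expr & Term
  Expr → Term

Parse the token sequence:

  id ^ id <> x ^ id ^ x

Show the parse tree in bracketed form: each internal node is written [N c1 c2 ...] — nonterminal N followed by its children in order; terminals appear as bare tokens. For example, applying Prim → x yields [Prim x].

[Expr [Expr [Expr [Expr [Term [Factor [Prim id]]]] ^ [Term [Factor [Factor [Prim id]] <> [Prim x]]]] ^ [Term [Factor [Prim id]]]] ^ [Term [Factor [Prim x]]]]

Expr
Expr ^ Term
Expr ^ Term ^ Term
Expr ^ Term ^ Term ^ Term
Term ^ Term ^ Term ^ Term
Factor ^ Term ^ Term ^ Term
Prim ^ Term ^ Term ^ Term
id ^ Term ^ Term ^ Term
id ^ Factor ^ Term ^ Term
id ^ Factor <> Prim ^ Term ^ Term
id ^ Prim <> Prim ^ Term ^ Term
id ^ id <> Prim ^ Term ^ Term
id ^ id <> x ^ Term ^ Term
id ^ id <> x ^ Factor ^ Term
id ^ id <> x ^ Prim ^ Term
id ^ id <> x ^ id ^ Term
id ^ id <> x ^ id ^ Factor
id ^ id <> x ^ id ^ Prim
id ^ id <> x ^ id ^ x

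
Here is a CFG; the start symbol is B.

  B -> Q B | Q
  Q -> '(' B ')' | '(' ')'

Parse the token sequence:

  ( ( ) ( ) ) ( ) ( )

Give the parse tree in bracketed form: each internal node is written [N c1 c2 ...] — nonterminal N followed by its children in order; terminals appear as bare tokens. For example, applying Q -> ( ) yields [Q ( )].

B
Q B
( B ) B
( Q B ) B
( ( ) B ) B
( ( ) Q ) B
( ( ) ( ) ) B
( ( ) ( ) ) Q B
( ( ) ( ) ) ( ) B
( ( ) ( ) ) ( ) Q
( ( ) ( ) ) ( ) ( )

[B [Q ( [B [Q ( )] [B [Q ( )]]] )] [B [Q ( )] [B [Q ( )]]]]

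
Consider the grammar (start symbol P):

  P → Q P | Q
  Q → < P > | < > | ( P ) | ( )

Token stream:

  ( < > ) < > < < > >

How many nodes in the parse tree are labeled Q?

5

[P [Q ( [P [Q < >]] )] [P [Q < >] [P [Q < [P [Q < >]] >]]]]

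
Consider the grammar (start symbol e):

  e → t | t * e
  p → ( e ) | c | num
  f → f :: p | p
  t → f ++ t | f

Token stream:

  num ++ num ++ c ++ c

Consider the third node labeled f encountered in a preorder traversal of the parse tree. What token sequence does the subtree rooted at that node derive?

c

[e [t [f [p num]] ++ [t [f [p num]] ++ [t [f [p c]] ++ [t [f [p c]]]]]]]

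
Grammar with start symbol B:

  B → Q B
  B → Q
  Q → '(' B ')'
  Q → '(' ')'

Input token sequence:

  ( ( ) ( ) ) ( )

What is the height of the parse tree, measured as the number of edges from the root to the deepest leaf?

[B [Q ( [B [Q ( )] [B [Q ( )]]] )] [B [Q ( )]]]

5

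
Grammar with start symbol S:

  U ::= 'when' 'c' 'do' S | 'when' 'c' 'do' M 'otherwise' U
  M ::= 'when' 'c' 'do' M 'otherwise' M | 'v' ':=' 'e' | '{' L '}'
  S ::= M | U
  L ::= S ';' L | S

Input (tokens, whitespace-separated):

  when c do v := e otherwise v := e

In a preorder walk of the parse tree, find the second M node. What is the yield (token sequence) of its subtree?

v := e

[S [M when c do [M v := e] otherwise [M v := e]]]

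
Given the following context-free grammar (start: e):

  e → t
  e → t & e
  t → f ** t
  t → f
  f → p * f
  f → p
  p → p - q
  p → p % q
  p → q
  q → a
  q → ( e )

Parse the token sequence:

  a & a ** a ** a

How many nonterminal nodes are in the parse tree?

18

[e [t [f [p [q a]]]] & [e [t [f [p [q a]]] ** [t [f [p [q a]]] ** [t [f [p [q a]]]]]]]]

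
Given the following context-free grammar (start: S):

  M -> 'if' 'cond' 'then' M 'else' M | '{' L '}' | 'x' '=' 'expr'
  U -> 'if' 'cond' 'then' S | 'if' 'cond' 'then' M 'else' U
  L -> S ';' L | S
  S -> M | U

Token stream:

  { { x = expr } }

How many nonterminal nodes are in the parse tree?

[S [M { [L [S [M { [L [S [M x = expr]]] }]]] }]]

8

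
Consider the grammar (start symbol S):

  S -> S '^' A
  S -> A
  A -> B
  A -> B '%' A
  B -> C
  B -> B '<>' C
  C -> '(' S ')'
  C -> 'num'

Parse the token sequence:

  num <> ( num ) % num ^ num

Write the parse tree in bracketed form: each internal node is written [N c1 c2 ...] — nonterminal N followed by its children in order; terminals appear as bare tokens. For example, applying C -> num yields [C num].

[S [S [A [B [B [C num]] <> [C ( [S [A [B [C num]]]] )]] % [A [B [C num]]]]] ^ [A [B [C num]]]]

S
S ^ A
A ^ A
B % A ^ A
B <> C % A ^ A
C <> C % A ^ A
num <> C % A ^ A
num <> ( S ) % A ^ A
num <> ( A ) % A ^ A
num <> ( B ) % A ^ A
num <> ( C ) % A ^ A
num <> ( num ) % A ^ A
num <> ( num ) % B ^ A
num <> ( num ) % C ^ A
num <> ( num ) % num ^ A
num <> ( num ) % num ^ B
num <> ( num ) % num ^ C
num <> ( num ) % num ^ num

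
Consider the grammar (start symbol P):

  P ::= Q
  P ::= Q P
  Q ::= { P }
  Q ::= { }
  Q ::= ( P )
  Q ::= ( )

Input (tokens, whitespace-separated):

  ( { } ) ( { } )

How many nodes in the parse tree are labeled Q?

4

[P [Q ( [P [Q { }]] )] [P [Q ( [P [Q { }]] )]]]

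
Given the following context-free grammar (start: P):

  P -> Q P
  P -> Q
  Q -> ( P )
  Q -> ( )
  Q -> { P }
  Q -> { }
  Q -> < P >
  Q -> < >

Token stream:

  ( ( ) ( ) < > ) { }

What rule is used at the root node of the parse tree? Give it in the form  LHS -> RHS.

[P [Q ( [P [Q ( )] [P [Q ( )] [P [Q < >]]]] )] [P [Q { }]]]

P -> Q P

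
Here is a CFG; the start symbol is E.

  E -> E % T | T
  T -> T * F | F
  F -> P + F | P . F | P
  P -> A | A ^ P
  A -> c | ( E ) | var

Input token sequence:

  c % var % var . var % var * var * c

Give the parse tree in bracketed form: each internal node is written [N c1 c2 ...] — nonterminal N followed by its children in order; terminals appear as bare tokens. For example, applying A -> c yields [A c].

[E [E [E [E [T [F [P [A c]]]]] % [T [F [P [A var]]]]] % [T [F [P [A var]] . [F [P [A var]]]]]] % [T [T [T [F [P [A var]]]] * [F [P [A var]]]] * [F [P [A c]]]]]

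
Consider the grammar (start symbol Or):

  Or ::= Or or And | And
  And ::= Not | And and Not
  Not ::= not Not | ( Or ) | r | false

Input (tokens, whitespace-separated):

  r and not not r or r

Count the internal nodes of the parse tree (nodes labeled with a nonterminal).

[Or [Or [And [And [Not r]] and [Not not [Not not [Not r]]]]] or [And [Not r]]]

10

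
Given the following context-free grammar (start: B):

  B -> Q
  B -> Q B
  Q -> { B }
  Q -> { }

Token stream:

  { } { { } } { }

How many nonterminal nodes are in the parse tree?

8

[B [Q { }] [B [Q { [B [Q { }]] }] [B [Q { }]]]]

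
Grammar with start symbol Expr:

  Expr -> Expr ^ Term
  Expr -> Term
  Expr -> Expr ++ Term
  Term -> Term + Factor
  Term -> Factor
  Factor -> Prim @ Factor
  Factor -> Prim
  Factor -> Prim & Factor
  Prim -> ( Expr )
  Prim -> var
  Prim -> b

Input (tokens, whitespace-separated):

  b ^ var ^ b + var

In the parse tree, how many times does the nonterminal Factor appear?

4

[Expr [Expr [Expr [Term [Factor [Prim b]]]] ^ [Term [Factor [Prim var]]]] ^ [Term [Term [Factor [Prim b]]] + [Factor [Prim var]]]]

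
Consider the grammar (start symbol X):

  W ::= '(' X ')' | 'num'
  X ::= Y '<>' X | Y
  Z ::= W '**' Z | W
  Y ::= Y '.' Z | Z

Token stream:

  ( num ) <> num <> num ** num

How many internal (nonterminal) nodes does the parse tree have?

18

[X [Y [Z [W ( [X [Y [Z [W num]]]] )]]] <> [X [Y [Z [W num]]] <> [X [Y [Z [W num] ** [Z [W num]]]]]]]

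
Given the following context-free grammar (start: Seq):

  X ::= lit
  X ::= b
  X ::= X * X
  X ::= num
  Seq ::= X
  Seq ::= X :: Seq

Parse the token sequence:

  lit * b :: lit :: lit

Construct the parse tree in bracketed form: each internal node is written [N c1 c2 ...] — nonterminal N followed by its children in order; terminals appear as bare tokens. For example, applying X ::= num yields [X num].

[Seq [X [X lit] * [X b]] :: [Seq [X lit] :: [Seq [X lit]]]]

Seq
X :: Seq
X * X :: Seq
lit * X :: Seq
lit * b :: Seq
lit * b :: X :: Seq
lit * b :: lit :: Seq
lit * b :: lit :: X
lit * b :: lit :: lit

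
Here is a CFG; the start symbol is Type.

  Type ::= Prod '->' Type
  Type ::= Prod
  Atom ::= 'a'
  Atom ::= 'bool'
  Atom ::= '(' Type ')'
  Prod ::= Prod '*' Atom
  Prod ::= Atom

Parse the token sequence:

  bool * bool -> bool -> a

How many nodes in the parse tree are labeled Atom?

[Type [Prod [Prod [Atom bool]] * [Atom bool]] -> [Type [Prod [Atom bool]] -> [Type [Prod [Atom a]]]]]

4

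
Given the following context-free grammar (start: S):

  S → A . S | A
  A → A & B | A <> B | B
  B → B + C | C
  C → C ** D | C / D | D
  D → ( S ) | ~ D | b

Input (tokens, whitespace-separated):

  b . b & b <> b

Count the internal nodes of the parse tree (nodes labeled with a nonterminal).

18

[S [A [B [C [D b]]]] . [S [A [A [A [B [C [D b]]]] & [B [C [D b]]]] <> [B [C [D b]]]]]]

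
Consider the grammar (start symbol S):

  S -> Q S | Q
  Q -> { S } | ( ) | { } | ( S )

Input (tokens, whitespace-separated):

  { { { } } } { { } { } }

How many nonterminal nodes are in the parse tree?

[S [Q { [S [Q { [S [Q { }]] }]] }] [S [Q { [S [Q { }] [S [Q { }]]] }]]]

12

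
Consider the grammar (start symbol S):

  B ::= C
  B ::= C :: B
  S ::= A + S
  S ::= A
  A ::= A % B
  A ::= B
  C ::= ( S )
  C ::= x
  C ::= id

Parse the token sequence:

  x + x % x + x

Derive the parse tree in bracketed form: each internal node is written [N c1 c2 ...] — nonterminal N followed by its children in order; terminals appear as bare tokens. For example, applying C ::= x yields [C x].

[S [A [B [C x]]] + [S [A [A [B [C x]]] % [B [C x]]] + [S [A [B [C x]]]]]]

S
A + S
B + S
C + S
x + S
x + A + S
x + A % B + S
x + B % B + S
x + C % B + S
x + x % B + S
x + x % C + S
x + x % x + S
x + x % x + A
x + x % x + B
x + x % x + C
x + x % x + x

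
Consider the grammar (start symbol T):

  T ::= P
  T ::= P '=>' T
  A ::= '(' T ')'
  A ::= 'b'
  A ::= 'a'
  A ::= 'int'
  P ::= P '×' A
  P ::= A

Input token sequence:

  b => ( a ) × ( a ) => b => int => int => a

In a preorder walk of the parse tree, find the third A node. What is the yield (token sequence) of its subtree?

a

[T [P [A b]] => [T [P [P [A ( [T [P [A a]]] )]] × [A ( [T [P [A a]]] )]] => [T [P [A b]] => [T [P [A int]] => [T [P [A int]] => [T [P [A a]]]]]]]]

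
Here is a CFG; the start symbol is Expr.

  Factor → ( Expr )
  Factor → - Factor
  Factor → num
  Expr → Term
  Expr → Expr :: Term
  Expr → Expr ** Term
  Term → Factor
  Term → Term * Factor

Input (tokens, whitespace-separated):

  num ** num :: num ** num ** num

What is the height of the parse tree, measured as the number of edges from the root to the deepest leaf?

7

[Expr [Expr [Expr [Expr [Expr [Term [Factor num]]] ** [Term [Factor num]]] :: [Term [Factor num]]] ** [Term [Factor num]]] ** [Term [Factor num]]]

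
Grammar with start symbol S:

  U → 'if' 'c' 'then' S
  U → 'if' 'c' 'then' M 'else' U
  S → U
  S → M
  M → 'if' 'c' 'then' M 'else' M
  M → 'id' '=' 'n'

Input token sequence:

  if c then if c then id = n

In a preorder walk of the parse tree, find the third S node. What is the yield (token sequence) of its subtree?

[S [U if c then [S [U if c then [S [M id = n]]]]]]

id = n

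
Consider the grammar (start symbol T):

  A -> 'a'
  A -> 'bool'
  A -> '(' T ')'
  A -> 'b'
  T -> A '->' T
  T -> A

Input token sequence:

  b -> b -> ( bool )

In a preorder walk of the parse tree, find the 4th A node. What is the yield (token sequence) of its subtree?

bool

[T [A b] -> [T [A b] -> [T [A ( [T [A bool]] )]]]]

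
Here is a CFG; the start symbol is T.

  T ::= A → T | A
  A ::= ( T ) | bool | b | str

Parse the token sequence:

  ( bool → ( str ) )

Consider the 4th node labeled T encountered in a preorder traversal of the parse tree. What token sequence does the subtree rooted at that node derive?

str

[T [A ( [T [A bool] → [T [A ( [T [A str]] )]]] )]]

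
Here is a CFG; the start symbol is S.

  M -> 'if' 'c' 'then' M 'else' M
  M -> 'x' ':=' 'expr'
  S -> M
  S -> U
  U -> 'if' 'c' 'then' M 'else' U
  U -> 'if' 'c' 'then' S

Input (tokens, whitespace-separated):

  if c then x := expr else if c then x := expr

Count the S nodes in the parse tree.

2

[S [U if c then [M x := expr] else [U if c then [S [M x := expr]]]]]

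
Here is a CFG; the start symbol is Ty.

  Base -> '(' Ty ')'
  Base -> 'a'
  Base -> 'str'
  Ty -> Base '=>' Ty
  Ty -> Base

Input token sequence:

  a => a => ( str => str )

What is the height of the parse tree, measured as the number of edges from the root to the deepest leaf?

[Ty [Base a] => [Ty [Base a] => [Ty [Base ( [Ty [Base str] => [Ty [Base str]]] )]]]]

7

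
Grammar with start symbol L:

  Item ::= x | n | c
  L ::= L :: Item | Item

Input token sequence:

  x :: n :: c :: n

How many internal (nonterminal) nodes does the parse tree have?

[L [L [L [L [Item x]] :: [Item n]] :: [Item c]] :: [Item n]]

8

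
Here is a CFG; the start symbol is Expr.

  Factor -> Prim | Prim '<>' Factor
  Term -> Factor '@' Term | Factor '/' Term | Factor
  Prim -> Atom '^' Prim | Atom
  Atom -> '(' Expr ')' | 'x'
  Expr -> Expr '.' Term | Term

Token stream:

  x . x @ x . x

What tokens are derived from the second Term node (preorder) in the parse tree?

[Expr [Expr [Expr [Term [Factor [Prim [Atom x]]]]] . [Term [Factor [Prim [Atom x]]] @ [Term [Factor [Prim [Atom x]]]]]] . [Term [Factor [Prim [Atom x]]]]]

x @ x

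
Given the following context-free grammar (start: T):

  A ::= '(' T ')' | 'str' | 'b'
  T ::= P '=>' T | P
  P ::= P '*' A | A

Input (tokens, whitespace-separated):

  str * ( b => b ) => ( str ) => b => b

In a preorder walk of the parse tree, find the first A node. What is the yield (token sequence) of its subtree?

[T [P [P [A str]] * [A ( [T [P [A b]] => [T [P [A b]]]] )]] => [T [P [A ( [T [P [A str]]] )]] => [T [P [A b]] => [T [P [A b]]]]]]

str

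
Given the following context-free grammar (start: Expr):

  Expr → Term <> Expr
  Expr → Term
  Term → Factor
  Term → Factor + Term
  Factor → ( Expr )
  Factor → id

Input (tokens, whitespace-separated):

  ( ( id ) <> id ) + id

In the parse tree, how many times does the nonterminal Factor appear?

[Expr [Term [Factor ( [Expr [Term [Factor ( [Expr [Term [Factor id]]] )]] <> [Expr [Term [Factor id]]]] )] + [Term [Factor id]]]]

5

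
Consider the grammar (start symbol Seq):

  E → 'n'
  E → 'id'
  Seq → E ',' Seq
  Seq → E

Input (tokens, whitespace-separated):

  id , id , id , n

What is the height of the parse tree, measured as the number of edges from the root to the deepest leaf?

[Seq [E id] , [Seq [E id] , [Seq [E id] , [Seq [E n]]]]]

5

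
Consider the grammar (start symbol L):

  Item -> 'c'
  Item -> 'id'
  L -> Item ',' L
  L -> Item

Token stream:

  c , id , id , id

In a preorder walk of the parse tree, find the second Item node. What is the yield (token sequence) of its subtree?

id

[L [Item c] , [L [Item id] , [L [Item id] , [L [Item id]]]]]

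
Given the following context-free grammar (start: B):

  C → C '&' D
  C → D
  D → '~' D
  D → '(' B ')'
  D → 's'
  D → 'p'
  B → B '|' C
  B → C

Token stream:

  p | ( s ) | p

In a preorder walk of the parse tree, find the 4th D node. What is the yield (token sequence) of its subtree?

[B [B [B [C [D p]]] | [C [D ( [B [C [D s]]] )]]] | [C [D p]]]

p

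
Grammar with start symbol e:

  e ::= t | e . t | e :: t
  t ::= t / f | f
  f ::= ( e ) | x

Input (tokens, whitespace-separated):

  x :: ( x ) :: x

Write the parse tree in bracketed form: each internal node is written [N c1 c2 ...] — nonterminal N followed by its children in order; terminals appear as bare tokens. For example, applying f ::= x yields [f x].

[e [e [e [t [f x]]] :: [t [f ( [e [t [f x]]] )]]] :: [t [f x]]]

e
e :: t
e :: t :: t
t :: t :: t
f :: t :: t
x :: t :: t
x :: f :: t
x :: ( e ) :: t
x :: ( t ) :: t
x :: ( f ) :: t
x :: ( x ) :: t
x :: ( x ) :: f
x :: ( x ) :: x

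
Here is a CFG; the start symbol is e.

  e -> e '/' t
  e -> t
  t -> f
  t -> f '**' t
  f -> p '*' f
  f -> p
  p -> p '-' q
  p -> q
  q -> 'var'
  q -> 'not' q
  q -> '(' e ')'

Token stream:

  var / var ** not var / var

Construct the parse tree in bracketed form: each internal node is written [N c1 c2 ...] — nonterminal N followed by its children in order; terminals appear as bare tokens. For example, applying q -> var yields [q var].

[e [e [e [t [f [p [q var]]]]] / [t [f [p [q var]]] ** [t [f [p [q not [q var]]]]]]] / [t [f [p [q var]]]]]

e
e / t
e / t / t
t / t / t
f / t / t
p / t / t
q / t / t
var / t / t
var / f ** t / t
var / p ** t / t
var / q ** t / t
var / var ** t / t
var / var ** f / t
var / var ** p / t
var / var ** q / t
var / var ** not q / t
var / var ** not var / t
var / var ** not var / f
var / var ** not var / p
var / var ** not var / q
var / var ** not var / var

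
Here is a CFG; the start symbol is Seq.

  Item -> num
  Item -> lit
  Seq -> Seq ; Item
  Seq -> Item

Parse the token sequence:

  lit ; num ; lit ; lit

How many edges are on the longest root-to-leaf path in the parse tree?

5

[Seq [Seq [Seq [Seq [Item lit]] ; [Item num]] ; [Item lit]] ; [Item lit]]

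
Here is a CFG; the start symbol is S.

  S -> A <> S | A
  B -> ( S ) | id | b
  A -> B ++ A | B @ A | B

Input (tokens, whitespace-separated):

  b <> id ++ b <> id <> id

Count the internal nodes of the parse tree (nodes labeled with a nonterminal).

14

[S [A [B b]] <> [S [A [B id] ++ [A [B b]]] <> [S [A [B id]] <> [S [A [B id]]]]]]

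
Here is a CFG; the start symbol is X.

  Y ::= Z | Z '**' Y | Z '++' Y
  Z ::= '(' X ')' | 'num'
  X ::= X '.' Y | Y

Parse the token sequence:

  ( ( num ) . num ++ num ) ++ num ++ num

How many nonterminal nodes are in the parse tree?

[X [Y [Z ( [X [X [Y [Z ( [X [Y [Z num]]] )]]] . [Y [Z num] ++ [Y [Z num]]]] )] ++ [Y [Z num] ++ [Y [Z num]]]]]

18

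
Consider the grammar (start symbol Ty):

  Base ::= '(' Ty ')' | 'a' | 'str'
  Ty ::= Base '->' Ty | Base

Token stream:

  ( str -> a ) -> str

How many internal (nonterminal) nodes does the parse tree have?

8

[Ty [Base ( [Ty [Base str] -> [Ty [Base a]]] )] -> [Ty [Base str]]]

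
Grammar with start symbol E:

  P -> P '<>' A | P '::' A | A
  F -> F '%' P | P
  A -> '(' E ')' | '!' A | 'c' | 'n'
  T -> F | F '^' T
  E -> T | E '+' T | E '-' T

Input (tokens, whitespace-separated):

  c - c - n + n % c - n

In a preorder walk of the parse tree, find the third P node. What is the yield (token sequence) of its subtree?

[E [E [E [E [E [T [F [P [A c]]]]] - [T [F [P [A c]]]]] - [T [F [P [A n]]]]] + [T [F [F [P [A n]]] % [P [A c]]]]] - [T [F [P [A n]]]]]

n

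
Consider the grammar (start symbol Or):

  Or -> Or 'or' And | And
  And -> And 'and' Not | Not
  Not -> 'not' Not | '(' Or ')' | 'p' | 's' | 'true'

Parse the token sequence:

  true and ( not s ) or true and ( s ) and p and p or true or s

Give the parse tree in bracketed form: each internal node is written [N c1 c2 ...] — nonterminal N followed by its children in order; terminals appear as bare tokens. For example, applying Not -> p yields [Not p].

[Or [Or [Or [Or [And [And [Not true]] and [Not ( [Or [And [Not not [Not s]]]] )]]] or [And [And [And [And [Not true]] and [Not ( [Or [And [Not s]]] )]] and [Not p]] and [Not p]]] or [And [Not true]]] or [And [Not s]]]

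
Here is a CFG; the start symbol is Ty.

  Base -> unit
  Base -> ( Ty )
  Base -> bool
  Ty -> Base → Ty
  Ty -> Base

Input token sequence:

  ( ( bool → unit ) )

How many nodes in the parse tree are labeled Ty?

[Ty [Base ( [Ty [Base ( [Ty [Base bool] → [Ty [Base unit]]] )]] )]]

4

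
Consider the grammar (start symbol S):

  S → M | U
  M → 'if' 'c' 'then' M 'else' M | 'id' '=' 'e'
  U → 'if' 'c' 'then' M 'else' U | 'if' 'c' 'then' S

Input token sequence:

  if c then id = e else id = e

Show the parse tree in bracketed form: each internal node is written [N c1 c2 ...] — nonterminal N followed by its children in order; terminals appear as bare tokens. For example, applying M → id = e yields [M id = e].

S
M
if c then M else M
if c then id = e else M
if c then id = e else id = e

[S [M if c then [M id = e] else [M id = e]]]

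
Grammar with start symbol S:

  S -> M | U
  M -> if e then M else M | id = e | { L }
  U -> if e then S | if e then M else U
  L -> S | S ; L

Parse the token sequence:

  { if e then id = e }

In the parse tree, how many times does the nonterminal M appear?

[S [M { [L [S [U if e then [S [M id = e]]]]] }]]

2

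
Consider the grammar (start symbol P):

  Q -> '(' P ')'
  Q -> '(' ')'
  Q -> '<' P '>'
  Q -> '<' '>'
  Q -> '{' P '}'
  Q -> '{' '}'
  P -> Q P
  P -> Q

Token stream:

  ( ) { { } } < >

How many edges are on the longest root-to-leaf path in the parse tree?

5

[P [Q ( )] [P [Q { [P [Q { }]] }] [P [Q < >]]]]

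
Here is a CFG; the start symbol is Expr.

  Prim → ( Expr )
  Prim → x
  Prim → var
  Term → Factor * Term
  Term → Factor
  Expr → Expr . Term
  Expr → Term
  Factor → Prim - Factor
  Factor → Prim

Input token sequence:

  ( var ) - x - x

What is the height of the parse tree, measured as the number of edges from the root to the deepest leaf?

[Expr [Term [Factor [Prim ( [Expr [Term [Factor [Prim var]]]] )] - [Factor [Prim x] - [Factor [Prim x]]]]]]

8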